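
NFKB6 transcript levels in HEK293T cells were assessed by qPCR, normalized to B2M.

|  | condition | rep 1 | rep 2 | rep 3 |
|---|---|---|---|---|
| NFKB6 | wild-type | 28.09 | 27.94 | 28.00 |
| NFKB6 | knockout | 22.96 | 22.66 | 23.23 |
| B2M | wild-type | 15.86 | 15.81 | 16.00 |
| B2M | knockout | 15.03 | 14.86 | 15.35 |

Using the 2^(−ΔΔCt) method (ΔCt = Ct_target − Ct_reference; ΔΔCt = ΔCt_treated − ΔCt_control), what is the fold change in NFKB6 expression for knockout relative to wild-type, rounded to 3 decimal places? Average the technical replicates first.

19.027

Mean Ct: NFKB6 wild-type 28.010; NFKB6 knockout 22.950; B2M wild-type 15.890; B2M knockout 15.080
ΔCt(wild-type) = 28.010 − 15.890 = 12.120
ΔCt(knockout) = 22.950 − 15.080 = 7.870
ΔΔCt = 7.870 − 12.120 = -4.250
Fold change = 2^(−(-4.250)) = 2^4.250 = 19.0273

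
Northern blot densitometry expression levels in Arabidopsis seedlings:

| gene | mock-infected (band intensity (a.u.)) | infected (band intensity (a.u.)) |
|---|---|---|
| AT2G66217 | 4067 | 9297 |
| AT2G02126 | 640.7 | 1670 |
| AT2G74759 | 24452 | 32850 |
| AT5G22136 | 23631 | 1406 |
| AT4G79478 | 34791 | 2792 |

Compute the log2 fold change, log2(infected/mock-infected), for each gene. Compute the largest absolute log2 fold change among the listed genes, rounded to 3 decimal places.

4.071

log2(9297/4067) = 1.193  (AT2G66217)
log2(1670/640.7) = 1.382  (AT2G02126)
log2(32850/24452) = 0.426  (AT2G74759)
log2(1406/23631) = -4.071  (AT5G22136)
log2(2792/34791) = -3.639  (AT4G79478)
The largest magnitude belongs to AT5G22136.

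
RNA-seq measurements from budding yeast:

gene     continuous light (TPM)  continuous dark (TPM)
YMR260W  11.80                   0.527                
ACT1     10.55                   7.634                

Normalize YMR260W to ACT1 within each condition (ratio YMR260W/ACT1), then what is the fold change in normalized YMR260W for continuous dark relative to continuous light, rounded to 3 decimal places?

0.062

YMR260W/ACT1 (continuous light) = 11.80 / 10.55 = 1.1185
YMR260W/ACT1 (continuous dark) = 0.527 / 7.634 = 0.069033
Fold change = 0.069033 / 1.1185 = 0.0617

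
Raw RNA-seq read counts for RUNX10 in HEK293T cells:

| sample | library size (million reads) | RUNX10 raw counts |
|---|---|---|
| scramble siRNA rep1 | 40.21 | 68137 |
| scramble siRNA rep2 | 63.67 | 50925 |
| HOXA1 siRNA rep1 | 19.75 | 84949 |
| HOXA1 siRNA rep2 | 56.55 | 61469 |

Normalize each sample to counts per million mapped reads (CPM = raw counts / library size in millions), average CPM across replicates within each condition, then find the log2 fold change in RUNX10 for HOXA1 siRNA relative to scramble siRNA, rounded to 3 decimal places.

1.111

CPM(scramble siRNA rep1) = 68137 / 40.21 = 1694.5287
CPM(scramble siRNA rep2) = 50925 / 63.67 = 799.8272
CPM(HOXA1 siRNA rep1) = 84949 / 19.75 = 4301.2152
CPM(HOXA1 siRNA rep2) = 61469 / 56.55 = 1086.9850
mean CPM(scramble siRNA) = 1247.1780; mean CPM(HOXA1 siRNA) = 2694.1001
Fold change = 2694.1001 / 1247.1780 = 2.16016
log2(2.16016) = 1.1111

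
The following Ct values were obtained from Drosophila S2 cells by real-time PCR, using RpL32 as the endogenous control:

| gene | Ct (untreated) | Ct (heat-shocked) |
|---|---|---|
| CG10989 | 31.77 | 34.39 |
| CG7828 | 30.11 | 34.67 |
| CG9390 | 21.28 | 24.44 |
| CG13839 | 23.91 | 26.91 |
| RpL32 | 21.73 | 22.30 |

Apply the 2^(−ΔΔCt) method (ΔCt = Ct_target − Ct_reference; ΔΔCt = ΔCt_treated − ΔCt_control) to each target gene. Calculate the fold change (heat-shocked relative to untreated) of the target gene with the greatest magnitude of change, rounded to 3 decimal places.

CG10989: ΔΔCt = (34.39−22.30) − (31.77−21.73) = 12.09 − 10.04 = 2.05; fold change = 2^-2.05 = 0.241
CG7828: ΔΔCt = (34.67−22.30) − (30.11−21.73) = 12.37 − 8.38 = 3.99; fold change = 2^-3.99 = 0.063
CG9390: ΔΔCt = (24.44−22.30) − (21.28−21.73) = 2.14 − (-0.45) = 2.59; fold change = 2^-2.59 = 0.166
CG13839: ΔΔCt = (26.91−22.30) − (23.91−21.73) = 4.61 − 2.18 = 2.43; fold change = 2^-2.43 = 0.186
CG7828 has the largest |ΔΔCt| = 3.99.

0.063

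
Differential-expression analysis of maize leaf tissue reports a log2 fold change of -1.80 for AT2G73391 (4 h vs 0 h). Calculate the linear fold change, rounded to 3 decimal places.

0.287

Fold change = 2^(-1.80) = 0.2872
That is, AT2G73391 drops to 28.7% of the 0 h level.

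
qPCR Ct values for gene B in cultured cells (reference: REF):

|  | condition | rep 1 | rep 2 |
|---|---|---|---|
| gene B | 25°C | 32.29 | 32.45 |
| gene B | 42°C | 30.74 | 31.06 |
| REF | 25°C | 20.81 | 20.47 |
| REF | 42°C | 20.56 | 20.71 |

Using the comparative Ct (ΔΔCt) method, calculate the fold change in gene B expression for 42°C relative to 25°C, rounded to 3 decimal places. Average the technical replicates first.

Mean Ct: gene B 25°C 32.370; gene B 42°C 30.900; REF 25°C 20.640; REF 42°C 20.635
ΔCt(25°C) = 32.370 − 20.640 = 11.730
ΔCt(42°C) = 30.900 − 20.635 = 10.265
ΔΔCt = 10.265 − 11.730 = -1.465
Fold change = 2^(−(-1.465)) = 2^1.465 = 2.7606

2.761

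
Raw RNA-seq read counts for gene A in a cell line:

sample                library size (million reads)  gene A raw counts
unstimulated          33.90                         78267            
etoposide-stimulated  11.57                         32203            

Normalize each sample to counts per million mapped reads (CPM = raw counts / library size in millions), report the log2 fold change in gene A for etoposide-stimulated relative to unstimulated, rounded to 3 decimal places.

0.270

CPM(unstimulated) = 78267 / 33.90 = 2308.7611
CPM(etoposide-stimulated) = 32203 / 11.57 = 2783.3189
Fold change = 2783.3189 / 2308.7611 = 1.20555
log2(1.20555) = 0.2697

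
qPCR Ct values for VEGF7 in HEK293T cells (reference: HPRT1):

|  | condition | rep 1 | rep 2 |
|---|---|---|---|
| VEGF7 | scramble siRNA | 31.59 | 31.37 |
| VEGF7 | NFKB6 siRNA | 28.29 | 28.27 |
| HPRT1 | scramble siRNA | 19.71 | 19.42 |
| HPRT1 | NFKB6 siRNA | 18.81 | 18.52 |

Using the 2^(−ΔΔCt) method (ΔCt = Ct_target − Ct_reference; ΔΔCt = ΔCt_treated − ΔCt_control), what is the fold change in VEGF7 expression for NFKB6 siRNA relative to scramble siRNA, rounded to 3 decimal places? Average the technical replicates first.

Mean Ct: VEGF7 scramble siRNA 31.480; VEGF7 NFKB6 siRNA 28.280; HPRT1 scramble siRNA 19.565; HPRT1 NFKB6 siRNA 18.665
ΔCt(scramble siRNA) = 31.480 − 19.565 = 11.915
ΔCt(NFKB6 siRNA) = 28.280 − 18.665 = 9.615
ΔΔCt = 9.615 − 11.915 = -2.300
Fold change = 2^(−(-2.300)) = 2^2.300 = 4.9246

4.925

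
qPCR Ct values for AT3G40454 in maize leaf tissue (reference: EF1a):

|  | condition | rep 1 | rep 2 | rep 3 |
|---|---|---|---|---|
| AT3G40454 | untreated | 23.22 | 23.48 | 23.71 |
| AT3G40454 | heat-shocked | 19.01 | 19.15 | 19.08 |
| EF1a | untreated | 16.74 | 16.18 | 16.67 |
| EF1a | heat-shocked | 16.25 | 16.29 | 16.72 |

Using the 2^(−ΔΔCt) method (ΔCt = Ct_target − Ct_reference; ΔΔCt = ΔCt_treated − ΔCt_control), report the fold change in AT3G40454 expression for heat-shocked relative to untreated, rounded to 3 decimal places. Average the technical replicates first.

Mean Ct: AT3G40454 untreated 23.470; AT3G40454 heat-shocked 19.080; EF1a untreated 16.530; EF1a heat-shocked 16.420
ΔCt(untreated) = 23.470 − 16.530 = 6.940
ΔCt(heat-shocked) = 19.080 − 16.420 = 2.660
ΔΔCt = 2.660 − 6.940 = -4.280
Fold change = 2^(−(-4.280)) = 2^4.280 = 19.4271

19.427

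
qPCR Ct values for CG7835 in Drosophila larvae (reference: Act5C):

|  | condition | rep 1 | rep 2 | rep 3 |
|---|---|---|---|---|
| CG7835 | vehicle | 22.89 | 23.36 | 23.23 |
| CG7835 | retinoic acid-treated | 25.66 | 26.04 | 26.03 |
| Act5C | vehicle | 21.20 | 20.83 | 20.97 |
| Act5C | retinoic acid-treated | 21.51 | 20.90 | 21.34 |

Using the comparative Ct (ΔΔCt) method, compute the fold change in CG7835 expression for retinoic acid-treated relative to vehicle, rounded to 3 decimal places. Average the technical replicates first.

0.177

Mean Ct: CG7835 vehicle 23.160; CG7835 retinoic acid-treated 25.910; Act5C vehicle 21.000; Act5C retinoic acid-treated 21.250
ΔCt(vehicle) = 23.160 − 21.000 = 2.160
ΔCt(retinoic acid-treated) = 25.910 − 21.250 = 4.660
ΔΔCt = 4.660 − 2.160 = 2.500
Fold change = 2^(−2.500) = 0.1768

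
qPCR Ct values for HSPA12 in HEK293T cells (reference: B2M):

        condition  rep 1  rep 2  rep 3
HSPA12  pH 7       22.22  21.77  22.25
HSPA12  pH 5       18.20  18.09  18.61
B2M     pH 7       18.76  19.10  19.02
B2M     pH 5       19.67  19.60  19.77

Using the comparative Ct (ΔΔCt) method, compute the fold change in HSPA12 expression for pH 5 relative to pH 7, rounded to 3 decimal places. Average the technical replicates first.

Mean Ct: HSPA12 pH 7 22.080; HSPA12 pH 5 18.300; B2M pH 7 18.960; B2M pH 5 19.680
ΔCt(pH 7) = 22.080 − 18.960 = 3.120
ΔCt(pH 5) = 18.300 − 19.680 = -1.380
ΔΔCt = -1.380 − 3.120 = -4.500
Fold change = 2^(−(-4.500)) = 2^4.500 = 22.6274

22.627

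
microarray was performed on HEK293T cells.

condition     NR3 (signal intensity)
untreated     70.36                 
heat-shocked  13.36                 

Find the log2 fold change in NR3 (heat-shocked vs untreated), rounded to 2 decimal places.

Fold change = 13.36 / 70.36 = 0.1899
log2(0.1899) = -2.397

-2.40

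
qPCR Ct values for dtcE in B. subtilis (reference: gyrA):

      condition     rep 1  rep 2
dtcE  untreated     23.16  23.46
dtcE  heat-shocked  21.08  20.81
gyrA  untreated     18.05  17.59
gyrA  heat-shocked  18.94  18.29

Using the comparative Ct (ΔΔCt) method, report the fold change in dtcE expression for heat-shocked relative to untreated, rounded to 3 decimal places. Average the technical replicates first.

Mean Ct: dtcE untreated 23.310; dtcE heat-shocked 20.945; gyrA untreated 17.820; gyrA heat-shocked 18.615
ΔCt(untreated) = 23.310 − 17.820 = 5.490
ΔCt(heat-shocked) = 20.945 − 18.615 = 2.330
ΔΔCt = 2.330 − 5.490 = -3.160
Fold change = 2^(−(-3.160)) = 2^3.160 = 8.9383

8.938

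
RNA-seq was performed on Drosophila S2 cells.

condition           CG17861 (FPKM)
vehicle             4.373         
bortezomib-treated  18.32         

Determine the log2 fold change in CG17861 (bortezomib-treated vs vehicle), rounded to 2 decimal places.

Fold change = 18.32 / 4.373 = 4.1893
log2(4.1893) = 2.067

2.07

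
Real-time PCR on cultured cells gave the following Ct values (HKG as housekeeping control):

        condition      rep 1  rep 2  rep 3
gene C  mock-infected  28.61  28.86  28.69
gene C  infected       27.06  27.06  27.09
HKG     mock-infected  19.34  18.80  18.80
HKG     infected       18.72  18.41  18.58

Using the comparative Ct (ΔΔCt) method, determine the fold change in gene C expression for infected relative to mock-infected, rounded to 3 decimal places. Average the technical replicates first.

2.362

Mean Ct: gene C mock-infected 28.720; gene C infected 27.070; HKG mock-infected 18.980; HKG infected 18.570
ΔCt(mock-infected) = 28.720 − 18.980 = 9.740
ΔCt(infected) = 27.070 − 18.570 = 8.500
ΔΔCt = 8.500 − 9.740 = -1.240
Fold change = 2^(−(-1.240)) = 2^1.240 = 2.3620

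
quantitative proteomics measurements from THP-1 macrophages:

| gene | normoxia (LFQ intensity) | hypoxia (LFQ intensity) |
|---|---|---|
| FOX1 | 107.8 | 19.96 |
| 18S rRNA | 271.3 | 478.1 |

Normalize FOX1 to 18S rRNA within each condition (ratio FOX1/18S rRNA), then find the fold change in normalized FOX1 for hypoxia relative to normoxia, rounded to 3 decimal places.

FOX1/18S rRNA (normoxia) = 107.8 / 271.3 = 0.39735
FOX1/18S rRNA (hypoxia) = 19.96 / 478.1 = 0.041749
Fold change = 0.041749 / 0.39735 = 0.1051

0.105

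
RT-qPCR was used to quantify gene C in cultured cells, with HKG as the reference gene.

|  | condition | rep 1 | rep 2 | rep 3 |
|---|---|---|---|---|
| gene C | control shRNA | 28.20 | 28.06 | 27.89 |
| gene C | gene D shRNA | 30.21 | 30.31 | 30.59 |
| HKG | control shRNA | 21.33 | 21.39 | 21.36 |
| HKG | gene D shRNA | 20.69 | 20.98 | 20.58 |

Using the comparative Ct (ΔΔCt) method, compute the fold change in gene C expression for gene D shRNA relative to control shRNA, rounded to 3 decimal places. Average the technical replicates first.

Mean Ct: gene C control shRNA 28.050; gene C gene D shRNA 30.370; HKG control shRNA 21.360; HKG gene D shRNA 20.750
ΔCt(control shRNA) = 28.050 − 21.360 = 6.690
ΔCt(gene D shRNA) = 30.370 − 20.750 = 9.620
ΔΔCt = 9.620 − 6.690 = 2.930
Fold change = 2^(−2.930) = 0.1312

0.131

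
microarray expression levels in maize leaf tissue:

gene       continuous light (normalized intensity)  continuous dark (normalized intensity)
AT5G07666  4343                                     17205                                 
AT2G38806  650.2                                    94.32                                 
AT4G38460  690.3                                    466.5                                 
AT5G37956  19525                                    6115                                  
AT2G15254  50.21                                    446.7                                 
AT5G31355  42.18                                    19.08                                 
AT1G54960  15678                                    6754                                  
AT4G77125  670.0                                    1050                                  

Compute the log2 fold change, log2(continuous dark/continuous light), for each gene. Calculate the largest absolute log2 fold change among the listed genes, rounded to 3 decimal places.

log2(17205/4343) = 1.986  (AT5G07666)
log2(94.32/650.2) = -2.785  (AT2G38806)
log2(466.5/690.3) = -0.565  (AT4G38460)
log2(6115/19525) = -1.675  (AT5G37956)
log2(446.7/50.21) = 3.153  (AT2G15254)
log2(19.08/42.18) = -1.144  (AT5G31355)
log2(6754/15678) = -1.215  (AT1G54960)
log2(1050/670.0) = 0.648  (AT4G77125)
The largest magnitude belongs to AT2G15254.

3.153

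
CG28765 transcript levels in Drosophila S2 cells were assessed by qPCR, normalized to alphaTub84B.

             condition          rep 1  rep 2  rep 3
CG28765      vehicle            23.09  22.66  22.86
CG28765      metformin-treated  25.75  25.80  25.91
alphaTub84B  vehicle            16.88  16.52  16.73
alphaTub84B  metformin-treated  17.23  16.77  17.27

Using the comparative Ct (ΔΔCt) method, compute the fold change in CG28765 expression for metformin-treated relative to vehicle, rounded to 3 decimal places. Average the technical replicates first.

Mean Ct: CG28765 vehicle 22.870; CG28765 metformin-treated 25.820; alphaTub84B vehicle 16.710; alphaTub84B metformin-treated 17.090
ΔCt(vehicle) = 22.870 − 16.710 = 6.160
ΔCt(metformin-treated) = 25.820 − 17.090 = 8.730
ΔΔCt = 8.730 − 6.160 = 2.570
Fold change = 2^(−2.570) = 0.1684

0.168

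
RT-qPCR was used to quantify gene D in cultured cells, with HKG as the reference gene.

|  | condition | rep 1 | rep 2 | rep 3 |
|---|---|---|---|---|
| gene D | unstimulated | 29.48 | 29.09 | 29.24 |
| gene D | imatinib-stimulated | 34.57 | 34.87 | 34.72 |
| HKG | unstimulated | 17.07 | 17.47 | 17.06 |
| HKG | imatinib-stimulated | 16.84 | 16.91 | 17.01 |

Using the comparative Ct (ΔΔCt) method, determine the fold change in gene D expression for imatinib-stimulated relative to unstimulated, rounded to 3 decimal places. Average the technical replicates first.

Mean Ct: gene D unstimulated 29.270; gene D imatinib-stimulated 34.720; HKG unstimulated 17.200; HKG imatinib-stimulated 16.920
ΔCt(unstimulated) = 29.270 − 17.200 = 12.070
ΔCt(imatinib-stimulated) = 34.720 − 16.920 = 17.800
ΔΔCt = 17.800 − 12.070 = 5.730
Fold change = 2^(−5.730) = 0.0188

0.019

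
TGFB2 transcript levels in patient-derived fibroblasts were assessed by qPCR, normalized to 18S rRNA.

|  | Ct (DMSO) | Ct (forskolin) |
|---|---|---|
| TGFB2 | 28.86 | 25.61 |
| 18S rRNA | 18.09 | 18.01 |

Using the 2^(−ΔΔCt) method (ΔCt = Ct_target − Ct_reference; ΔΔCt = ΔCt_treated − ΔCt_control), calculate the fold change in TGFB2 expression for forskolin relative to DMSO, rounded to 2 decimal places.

ΔCt(DMSO) = 28.860 − 18.090 = 10.770
ΔCt(forskolin) = 25.610 − 18.010 = 7.600
ΔΔCt = 7.600 − 10.770 = -3.170
Fold change = 2^(−(-3.170)) = 2^3.170 = 9.000

9.00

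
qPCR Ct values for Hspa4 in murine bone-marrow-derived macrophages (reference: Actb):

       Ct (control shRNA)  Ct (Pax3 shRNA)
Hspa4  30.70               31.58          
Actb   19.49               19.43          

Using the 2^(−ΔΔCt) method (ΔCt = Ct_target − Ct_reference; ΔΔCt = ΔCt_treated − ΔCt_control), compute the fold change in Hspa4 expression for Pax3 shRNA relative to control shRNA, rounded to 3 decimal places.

ΔCt(control shRNA) = 30.700 − 19.490 = 11.210
ΔCt(Pax3 shRNA) = 31.580 − 19.430 = 12.150
ΔΔCt = 12.150 − 11.210 = 0.940
Fold change = 2^(−0.940) = 0.5212

0.521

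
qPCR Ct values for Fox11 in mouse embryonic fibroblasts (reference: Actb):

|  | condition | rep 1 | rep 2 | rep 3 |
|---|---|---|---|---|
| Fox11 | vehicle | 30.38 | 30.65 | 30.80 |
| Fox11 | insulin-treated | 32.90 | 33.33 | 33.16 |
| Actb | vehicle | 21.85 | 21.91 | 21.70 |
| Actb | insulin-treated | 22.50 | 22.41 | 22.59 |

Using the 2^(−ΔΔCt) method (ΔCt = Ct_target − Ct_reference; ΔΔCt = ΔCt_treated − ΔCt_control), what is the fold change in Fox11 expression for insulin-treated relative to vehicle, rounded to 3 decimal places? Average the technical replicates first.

0.279

Mean Ct: Fox11 vehicle 30.610; Fox11 insulin-treated 33.130; Actb vehicle 21.820; Actb insulin-treated 22.500
ΔCt(vehicle) = 30.610 − 21.820 = 8.790
ΔCt(insulin-treated) = 33.130 − 22.500 = 10.630
ΔΔCt = 10.630 − 8.790 = 1.840
Fold change = 2^(−1.840) = 0.2793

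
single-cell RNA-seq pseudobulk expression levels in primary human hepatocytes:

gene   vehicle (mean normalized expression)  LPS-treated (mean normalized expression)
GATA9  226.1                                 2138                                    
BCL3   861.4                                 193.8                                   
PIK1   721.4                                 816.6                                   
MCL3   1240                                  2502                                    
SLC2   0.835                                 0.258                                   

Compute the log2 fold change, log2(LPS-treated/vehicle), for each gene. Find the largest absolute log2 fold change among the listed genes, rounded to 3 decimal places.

3.241

log2(2138/226.1) = 3.241  (GATA9)
log2(193.8/861.4) = -2.152  (BCL3)
log2(816.6/721.4) = 0.179  (PIK1)
log2(2502/1240) = 1.013  (MCL3)
log2(0.258/0.835) = -1.694  (SLC2)
The largest magnitude belongs to GATA9.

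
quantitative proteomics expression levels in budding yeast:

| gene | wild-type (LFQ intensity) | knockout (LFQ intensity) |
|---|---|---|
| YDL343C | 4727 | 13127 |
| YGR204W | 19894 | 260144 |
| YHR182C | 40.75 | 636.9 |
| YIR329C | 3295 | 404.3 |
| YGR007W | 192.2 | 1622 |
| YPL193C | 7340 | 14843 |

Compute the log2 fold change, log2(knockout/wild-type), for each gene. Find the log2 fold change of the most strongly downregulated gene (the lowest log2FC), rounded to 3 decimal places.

log2(13127/4727) = 1.474  (YDL343C)
log2(260144/19894) = 3.709  (YGR204W)
log2(636.9/40.75) = 3.966  (YHR182C)
log2(404.3/3295) = -3.027  (YIR329C)
log2(1622/192.2) = 3.077  (YGR007W)
log2(14843/7340) = 1.016  (YPL193C)
YIR329C is most strongly downregulated.

-3.027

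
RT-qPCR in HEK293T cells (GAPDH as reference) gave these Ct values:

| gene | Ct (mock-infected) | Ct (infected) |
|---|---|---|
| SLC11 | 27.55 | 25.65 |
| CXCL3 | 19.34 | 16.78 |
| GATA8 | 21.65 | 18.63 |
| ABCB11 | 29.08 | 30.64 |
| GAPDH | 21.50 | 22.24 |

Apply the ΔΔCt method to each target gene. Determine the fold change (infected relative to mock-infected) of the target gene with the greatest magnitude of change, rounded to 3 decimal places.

13.548

SLC11: ΔΔCt = (25.65−22.24) − (27.55−21.50) = 3.41 − 6.05 = -2.64; fold change = 2^2.64 = 6.233
CXCL3: ΔΔCt = (16.78−22.24) − (19.34−21.50) = -5.46 − (-2.16) = -3.30; fold change = 2^3.30 = 9.849
GATA8: ΔΔCt = (18.63−22.24) − (21.65−21.50) = -3.61 − 0.15 = -3.76; fold change = 2^3.76 = 13.548
ABCB11: ΔΔCt = (30.64−22.24) − (29.08−21.50) = 8.40 − 7.58 = 0.82; fold change = 2^-0.82 = 0.566
GATA8 has the largest |ΔΔCt| = 3.76.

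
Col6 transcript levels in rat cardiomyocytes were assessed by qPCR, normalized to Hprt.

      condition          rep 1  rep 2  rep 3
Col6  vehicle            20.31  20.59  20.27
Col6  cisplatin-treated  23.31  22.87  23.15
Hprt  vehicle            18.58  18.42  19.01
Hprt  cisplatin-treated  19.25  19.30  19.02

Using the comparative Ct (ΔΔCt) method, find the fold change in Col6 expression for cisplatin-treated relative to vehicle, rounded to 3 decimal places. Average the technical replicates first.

Mean Ct: Col6 vehicle 20.390; Col6 cisplatin-treated 23.110; Hprt vehicle 18.670; Hprt cisplatin-treated 19.190
ΔCt(vehicle) = 20.390 − 18.670 = 1.720
ΔCt(cisplatin-treated) = 23.110 − 19.190 = 3.920
ΔΔCt = 3.920 − 1.720 = 2.200
Fold change = 2^(−2.200) = 0.2176

0.218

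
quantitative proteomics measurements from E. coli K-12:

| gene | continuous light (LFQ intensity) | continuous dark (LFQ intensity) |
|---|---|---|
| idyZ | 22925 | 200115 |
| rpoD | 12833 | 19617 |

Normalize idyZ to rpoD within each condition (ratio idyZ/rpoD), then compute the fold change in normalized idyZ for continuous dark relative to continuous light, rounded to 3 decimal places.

idyZ/rpoD (continuous light) = 22925 / 12833 = 1.7864
idyZ/rpoD (continuous dark) = 200115 / 19617 = 10.201
Fold change = 10.201 / 1.7864 = 5.7104

5.710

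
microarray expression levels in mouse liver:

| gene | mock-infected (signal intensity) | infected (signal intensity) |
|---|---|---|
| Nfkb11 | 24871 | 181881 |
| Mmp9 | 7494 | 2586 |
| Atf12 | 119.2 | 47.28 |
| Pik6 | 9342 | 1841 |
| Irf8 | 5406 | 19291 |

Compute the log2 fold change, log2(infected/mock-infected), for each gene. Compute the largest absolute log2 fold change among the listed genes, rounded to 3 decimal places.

log2(181881/24871) = 2.870  (Nfkb11)
log2(2586/7494) = -1.535  (Mmp9)
log2(47.28/119.2) = -1.334  (Atf12)
log2(1841/9342) = -2.343  (Pik6)
log2(19291/5406) = 1.835  (Irf8)
The largest magnitude belongs to Nfkb11.

2.870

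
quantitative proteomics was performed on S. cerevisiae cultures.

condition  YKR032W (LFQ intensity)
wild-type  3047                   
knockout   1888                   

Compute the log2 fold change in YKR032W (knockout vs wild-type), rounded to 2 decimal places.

-0.69

Fold change = 1888 / 3047 = 0.6196
log2(0.6196) = -0.691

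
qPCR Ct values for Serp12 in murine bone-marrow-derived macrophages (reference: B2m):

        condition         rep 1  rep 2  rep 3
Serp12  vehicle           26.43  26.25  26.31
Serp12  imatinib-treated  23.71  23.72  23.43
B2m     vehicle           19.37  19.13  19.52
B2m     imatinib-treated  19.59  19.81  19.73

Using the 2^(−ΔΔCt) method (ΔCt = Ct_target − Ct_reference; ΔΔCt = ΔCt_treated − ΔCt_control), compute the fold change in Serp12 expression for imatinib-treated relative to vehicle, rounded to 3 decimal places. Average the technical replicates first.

8.456

Mean Ct: Serp12 vehicle 26.330; Serp12 imatinib-treated 23.620; B2m vehicle 19.340; B2m imatinib-treated 19.710
ΔCt(vehicle) = 26.330 − 19.340 = 6.990
ΔCt(imatinib-treated) = 23.620 − 19.710 = 3.910
ΔΔCt = 3.910 − 6.990 = -3.080
Fold change = 2^(−(-3.080)) = 2^3.080 = 8.4561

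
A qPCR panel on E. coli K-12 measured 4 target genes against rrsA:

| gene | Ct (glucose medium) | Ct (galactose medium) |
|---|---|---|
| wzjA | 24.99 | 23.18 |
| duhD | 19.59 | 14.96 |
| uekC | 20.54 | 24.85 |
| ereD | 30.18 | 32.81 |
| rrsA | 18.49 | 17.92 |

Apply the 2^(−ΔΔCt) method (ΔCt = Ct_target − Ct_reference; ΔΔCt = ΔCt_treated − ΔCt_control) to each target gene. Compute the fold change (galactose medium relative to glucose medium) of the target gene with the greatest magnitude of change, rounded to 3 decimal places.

0.034

wzjA: ΔΔCt = (23.18−17.92) − (24.99−18.49) = 5.26 − 6.50 = -1.24; fold change = 2^1.24 = 2.362
duhD: ΔΔCt = (14.96−17.92) − (19.59−18.49) = -2.96 − 1.10 = -4.06; fold change = 2^4.06 = 16.679
uekC: ΔΔCt = (24.85−17.92) − (20.54−18.49) = 6.93 − 2.05 = 4.88; fold change = 2^-4.88 = 0.034
ereD: ΔΔCt = (32.81−17.92) − (30.18−18.49) = 14.89 − 11.69 = 3.20; fold change = 2^-3.20 = 0.109
uekC has the largest |ΔΔCt| = 4.88.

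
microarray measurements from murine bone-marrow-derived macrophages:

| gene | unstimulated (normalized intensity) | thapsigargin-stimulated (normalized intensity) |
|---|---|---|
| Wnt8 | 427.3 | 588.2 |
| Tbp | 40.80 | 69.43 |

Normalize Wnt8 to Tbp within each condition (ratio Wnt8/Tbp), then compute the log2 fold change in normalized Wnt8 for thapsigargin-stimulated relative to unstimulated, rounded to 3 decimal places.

Wnt8/Tbp (unstimulated) = 427.3 / 40.80 = 10.473
Wnt8/Tbp (thapsigargin-stimulated) = 588.2 / 69.43 = 8.4718
Fold change = 8.4718 / 10.473 = 0.8089
log2(0.8089) = -0.3059

-0.306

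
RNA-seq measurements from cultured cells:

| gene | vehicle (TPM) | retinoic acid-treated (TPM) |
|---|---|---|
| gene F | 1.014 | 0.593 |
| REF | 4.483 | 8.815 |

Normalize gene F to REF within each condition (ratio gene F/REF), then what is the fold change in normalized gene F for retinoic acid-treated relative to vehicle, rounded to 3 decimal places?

gene F/REF (vehicle) = 1.014 / 4.483 = 0.22619
gene F/REF (retinoic acid-treated) = 0.593 / 8.815 = 0.067272
Fold change = 0.067272 / 0.22619 = 0.2974

0.297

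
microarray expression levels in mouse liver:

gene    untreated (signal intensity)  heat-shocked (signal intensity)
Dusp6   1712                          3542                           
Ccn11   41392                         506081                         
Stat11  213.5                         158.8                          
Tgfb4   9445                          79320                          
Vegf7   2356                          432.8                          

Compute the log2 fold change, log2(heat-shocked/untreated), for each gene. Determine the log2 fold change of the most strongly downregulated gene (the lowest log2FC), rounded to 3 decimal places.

log2(3542/1712) = 1.049  (Dusp6)
log2(506081/41392) = 3.612  (Ccn11)
log2(158.8/213.5) = -0.427  (Stat11)
log2(79320/9445) = 3.070  (Tgfb4)
log2(432.8/2356) = -2.445  (Vegf7)
Vegf7 is most strongly downregulated.

-2.445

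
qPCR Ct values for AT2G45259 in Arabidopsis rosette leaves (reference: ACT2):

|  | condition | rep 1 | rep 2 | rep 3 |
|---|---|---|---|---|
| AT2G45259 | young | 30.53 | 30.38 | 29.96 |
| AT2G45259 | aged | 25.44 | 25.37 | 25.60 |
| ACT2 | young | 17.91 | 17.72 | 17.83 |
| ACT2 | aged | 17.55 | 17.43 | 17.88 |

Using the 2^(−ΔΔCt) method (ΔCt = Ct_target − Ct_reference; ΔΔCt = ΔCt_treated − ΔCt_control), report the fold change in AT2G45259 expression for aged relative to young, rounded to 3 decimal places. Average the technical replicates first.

Mean Ct: AT2G45259 young 30.290; AT2G45259 aged 25.470; ACT2 young 17.820; ACT2 aged 17.620
ΔCt(young) = 30.290 − 17.820 = 12.470
ΔCt(aged) = 25.470 − 17.620 = 7.850
ΔΔCt = 7.850 − 12.470 = -4.620
Fold change = 2^(−(-4.620)) = 2^4.620 = 24.5900

24.590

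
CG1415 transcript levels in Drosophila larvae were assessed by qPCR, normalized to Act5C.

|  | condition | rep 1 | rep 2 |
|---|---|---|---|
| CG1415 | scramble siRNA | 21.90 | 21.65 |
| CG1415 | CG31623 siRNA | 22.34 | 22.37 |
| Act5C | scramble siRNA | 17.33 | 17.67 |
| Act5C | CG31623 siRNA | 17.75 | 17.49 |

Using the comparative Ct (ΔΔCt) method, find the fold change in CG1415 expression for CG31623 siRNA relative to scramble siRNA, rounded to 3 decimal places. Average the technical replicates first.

Mean Ct: CG1415 scramble siRNA 21.775; CG1415 CG31623 siRNA 22.355; Act5C scramble siRNA 17.500; Act5C CG31623 siRNA 17.620
ΔCt(scramble siRNA) = 21.775 − 17.500 = 4.275
ΔCt(CG31623 siRNA) = 22.355 − 17.620 = 4.735
ΔΔCt = 4.735 − 4.275 = 0.460
Fold change = 2^(−0.460) = 0.7270

0.727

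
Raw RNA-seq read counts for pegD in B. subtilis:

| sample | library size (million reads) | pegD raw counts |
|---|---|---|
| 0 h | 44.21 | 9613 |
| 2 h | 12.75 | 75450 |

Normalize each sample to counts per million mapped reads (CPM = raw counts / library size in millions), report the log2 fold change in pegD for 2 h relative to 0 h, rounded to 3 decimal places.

4.766

CPM(0 h) = 9613 / 44.21 = 217.4395
CPM(2 h) = 75450 / 12.75 = 5917.6471
Fold change = 5917.6471 / 217.4395 = 27.21514
log2(27.21514) = 4.7663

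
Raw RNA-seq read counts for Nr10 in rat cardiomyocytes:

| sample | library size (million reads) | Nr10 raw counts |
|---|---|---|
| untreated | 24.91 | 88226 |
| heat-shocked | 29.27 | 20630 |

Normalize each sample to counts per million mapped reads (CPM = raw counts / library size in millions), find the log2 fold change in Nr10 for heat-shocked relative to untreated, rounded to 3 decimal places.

CPM(untreated) = 88226 / 24.91 = 3541.7904
CPM(heat-shocked) = 20630 / 29.27 = 704.8172
Fold change = 704.8172 / 3541.7904 = 0.19900
log2(0.19900) = -2.3292

-2.329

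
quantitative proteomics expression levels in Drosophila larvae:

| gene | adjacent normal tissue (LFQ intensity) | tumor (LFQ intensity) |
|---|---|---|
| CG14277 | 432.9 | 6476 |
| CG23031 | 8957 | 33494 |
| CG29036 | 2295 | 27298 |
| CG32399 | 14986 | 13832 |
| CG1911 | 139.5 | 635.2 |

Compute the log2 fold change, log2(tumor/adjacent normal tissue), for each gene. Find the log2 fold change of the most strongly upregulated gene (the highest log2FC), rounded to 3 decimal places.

3.903

log2(6476/432.9) = 3.903  (CG14277)
log2(33494/8957) = 1.903  (CG23031)
log2(27298/2295) = 3.572  (CG29036)
log2(13832/14986) = -0.116  (CG32399)
log2(635.2/139.5) = 2.187  (CG1911)
CG14277 is most strongly upregulated.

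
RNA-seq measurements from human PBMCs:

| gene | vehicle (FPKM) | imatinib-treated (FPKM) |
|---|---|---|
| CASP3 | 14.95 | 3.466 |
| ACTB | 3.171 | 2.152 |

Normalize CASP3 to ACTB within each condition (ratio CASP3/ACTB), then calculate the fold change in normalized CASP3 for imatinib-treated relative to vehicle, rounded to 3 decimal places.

0.342

CASP3/ACTB (vehicle) = 14.95 / 3.171 = 4.7146
CASP3/ACTB (imatinib-treated) = 3.466 / 2.152 = 1.6106
Fold change = 1.6106 / 4.7146 = 0.3416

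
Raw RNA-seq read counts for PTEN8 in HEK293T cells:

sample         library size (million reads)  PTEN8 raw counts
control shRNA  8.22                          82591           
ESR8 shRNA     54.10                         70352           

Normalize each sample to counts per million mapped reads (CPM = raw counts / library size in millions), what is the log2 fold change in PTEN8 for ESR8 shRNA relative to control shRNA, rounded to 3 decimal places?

CPM(control shRNA) = 82591 / 8.22 = 10047.5669
CPM(ESR8 shRNA) = 70352 / 54.10 = 1300.4067
Fold change = 1300.4067 / 10047.5669 = 0.12943
log2(0.12943) = -2.9498

-2.950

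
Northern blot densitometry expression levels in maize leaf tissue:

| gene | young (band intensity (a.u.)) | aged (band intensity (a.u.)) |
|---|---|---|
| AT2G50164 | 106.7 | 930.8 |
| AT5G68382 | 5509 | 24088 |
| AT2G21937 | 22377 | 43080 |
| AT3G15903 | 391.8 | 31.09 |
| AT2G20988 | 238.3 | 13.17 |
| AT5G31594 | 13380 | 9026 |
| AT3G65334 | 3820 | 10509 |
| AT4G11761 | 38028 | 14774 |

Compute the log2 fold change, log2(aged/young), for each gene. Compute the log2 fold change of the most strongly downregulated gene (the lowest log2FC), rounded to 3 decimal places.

-4.177

log2(930.8/106.7) = 3.125  (AT2G50164)
log2(24088/5509) = 2.128  (AT5G68382)
log2(43080/22377) = 0.945  (AT2G21937)
log2(31.09/391.8) = -3.656  (AT3G15903)
log2(13.17/238.3) = -4.177  (AT2G20988)
log2(9026/13380) = -0.568  (AT5G31594)
log2(10509/3820) = 1.460  (AT3G65334)
log2(14774/38028) = -1.364  (AT4G11761)
AT2G20988 is most strongly downregulated.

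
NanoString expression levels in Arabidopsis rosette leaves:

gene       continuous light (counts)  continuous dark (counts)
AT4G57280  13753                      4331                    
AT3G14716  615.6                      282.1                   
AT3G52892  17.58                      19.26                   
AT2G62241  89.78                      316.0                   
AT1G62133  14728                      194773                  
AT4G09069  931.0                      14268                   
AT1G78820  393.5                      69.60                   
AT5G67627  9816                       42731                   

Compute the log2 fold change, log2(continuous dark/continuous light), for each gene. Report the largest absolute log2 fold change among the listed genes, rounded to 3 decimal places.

log2(4331/13753) = -1.667  (AT4G57280)
log2(282.1/615.6) = -1.126  (AT3G14716)
log2(19.26/17.58) = 0.132  (AT3G52892)
log2(316.0/89.78) = 1.815  (AT2G62241)
log2(194773/14728) = 3.725  (AT1G62133)
log2(14268/931.0) = 3.938  (AT4G09069)
log2(69.60/393.5) = -2.499  (AT1G78820)
log2(42731/9816) = 2.122  (AT5G67627)
The largest magnitude belongs to AT4G09069.

3.938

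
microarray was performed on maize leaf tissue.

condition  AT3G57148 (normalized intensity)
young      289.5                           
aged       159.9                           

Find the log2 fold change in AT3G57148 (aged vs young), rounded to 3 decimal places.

-0.856

Fold change = 159.9 / 289.5 = 0.5523
log2(0.5523) = -0.8564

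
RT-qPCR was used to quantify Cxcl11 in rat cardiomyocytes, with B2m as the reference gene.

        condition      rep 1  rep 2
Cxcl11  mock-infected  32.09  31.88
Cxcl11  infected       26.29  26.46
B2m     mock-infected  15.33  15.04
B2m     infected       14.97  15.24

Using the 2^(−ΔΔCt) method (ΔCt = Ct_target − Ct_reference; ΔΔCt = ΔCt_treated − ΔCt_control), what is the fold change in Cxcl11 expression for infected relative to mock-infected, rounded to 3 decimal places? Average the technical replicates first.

46.206

Mean Ct: Cxcl11 mock-infected 31.985; Cxcl11 infected 26.375; B2m mock-infected 15.185; B2m infected 15.105
ΔCt(mock-infected) = 31.985 − 15.185 = 16.800
ΔCt(infected) = 26.375 − 15.105 = 11.270
ΔΔCt = 11.270 − 16.800 = -5.530
Fold change = 2^(−(-5.530)) = 2^5.530 = 46.2057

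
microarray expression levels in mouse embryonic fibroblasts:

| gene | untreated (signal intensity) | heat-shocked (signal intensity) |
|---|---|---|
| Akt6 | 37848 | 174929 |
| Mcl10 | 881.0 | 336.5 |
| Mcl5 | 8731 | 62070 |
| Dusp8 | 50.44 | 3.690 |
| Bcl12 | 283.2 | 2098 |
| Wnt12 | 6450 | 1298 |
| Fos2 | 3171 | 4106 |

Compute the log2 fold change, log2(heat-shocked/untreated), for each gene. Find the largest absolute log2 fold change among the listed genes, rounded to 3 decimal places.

log2(174929/37848) = 2.208  (Akt6)
log2(336.5/881.0) = -1.389  (Mcl10)
log2(62070/8731) = 2.830  (Mcl5)
log2(3.690/50.44) = -3.773  (Dusp8)
log2(2098/283.2) = 2.889  (Bcl12)
log2(1298/6450) = -2.313  (Wnt12)
log2(4106/3171) = 0.373  (Fos2)
The largest magnitude belongs to Dusp8.

3.773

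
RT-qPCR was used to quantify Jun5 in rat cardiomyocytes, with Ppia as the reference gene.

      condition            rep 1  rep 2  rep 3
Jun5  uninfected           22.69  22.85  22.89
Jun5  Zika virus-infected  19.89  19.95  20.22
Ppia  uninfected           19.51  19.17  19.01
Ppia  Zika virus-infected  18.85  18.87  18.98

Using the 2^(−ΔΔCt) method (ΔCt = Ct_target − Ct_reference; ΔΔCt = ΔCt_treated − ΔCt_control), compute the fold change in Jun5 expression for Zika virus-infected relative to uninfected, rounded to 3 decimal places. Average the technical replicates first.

5.502

Mean Ct: Jun5 uninfected 22.810; Jun5 Zika virus-infected 20.020; Ppia uninfected 19.230; Ppia Zika virus-infected 18.900
ΔCt(uninfected) = 22.810 − 19.230 = 3.580
ΔCt(Zika virus-infected) = 20.020 − 18.900 = 1.120
ΔΔCt = 1.120 − 3.580 = -2.460
Fold change = 2^(−(-2.460)) = 2^2.460 = 5.5022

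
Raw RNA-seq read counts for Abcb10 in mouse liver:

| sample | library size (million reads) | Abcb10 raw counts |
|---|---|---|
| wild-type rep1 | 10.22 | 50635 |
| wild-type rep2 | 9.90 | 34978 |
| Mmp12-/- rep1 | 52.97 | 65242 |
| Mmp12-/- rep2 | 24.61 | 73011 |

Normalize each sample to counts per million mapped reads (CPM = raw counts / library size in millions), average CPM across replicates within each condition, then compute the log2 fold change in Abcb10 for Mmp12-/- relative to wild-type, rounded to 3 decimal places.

CPM(wild-type rep1) = 50635 / 10.22 = 4954.5010
CPM(wild-type rep2) = 34978 / 9.90 = 3533.1313
CPM(Mmp12-/- rep1) = 65242 / 52.97 = 1231.6783
CPM(Mmp12-/- rep2) = 73011 / 24.61 = 2966.7208
mean CPM(wild-type) = 4243.8161; mean CPM(Mmp12-/-) = 2099.1996
Fold change = 2099.1996 / 4243.8161 = 0.49465
log2(0.49465) = -1.0155

-1.016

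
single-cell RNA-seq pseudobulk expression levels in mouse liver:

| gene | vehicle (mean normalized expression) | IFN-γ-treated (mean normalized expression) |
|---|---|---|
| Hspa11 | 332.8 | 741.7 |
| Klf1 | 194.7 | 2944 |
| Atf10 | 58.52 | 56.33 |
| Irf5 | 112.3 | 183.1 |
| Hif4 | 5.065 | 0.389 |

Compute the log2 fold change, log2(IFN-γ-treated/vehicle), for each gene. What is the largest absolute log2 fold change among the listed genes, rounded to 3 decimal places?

log2(741.7/332.8) = 1.156  (Hspa11)
log2(2944/194.7) = 3.918  (Klf1)
log2(56.33/58.52) = -0.055  (Atf10)
log2(183.1/112.3) = 0.705  (Irf5)
log2(0.389/5.065) = -3.703  (Hif4)
The largest magnitude belongs to Klf1.

3.918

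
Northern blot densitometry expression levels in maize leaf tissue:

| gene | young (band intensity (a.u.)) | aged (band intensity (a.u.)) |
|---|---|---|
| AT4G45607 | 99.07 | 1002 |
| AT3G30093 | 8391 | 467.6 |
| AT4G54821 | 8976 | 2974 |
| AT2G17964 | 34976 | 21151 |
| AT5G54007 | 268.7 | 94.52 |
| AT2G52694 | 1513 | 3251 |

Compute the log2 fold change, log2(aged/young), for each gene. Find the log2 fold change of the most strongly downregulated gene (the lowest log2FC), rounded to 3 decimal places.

-4.165

log2(1002/99.07) = 3.338  (AT4G45607)
log2(467.6/8391) = -4.165  (AT3G30093)
log2(2974/8976) = -1.594  (AT4G54821)
log2(21151/34976) = -0.726  (AT2G17964)
log2(94.52/268.7) = -1.507  (AT5G54007)
log2(3251/1513) = 1.103  (AT2G52694)
AT3G30093 is most strongly downregulated.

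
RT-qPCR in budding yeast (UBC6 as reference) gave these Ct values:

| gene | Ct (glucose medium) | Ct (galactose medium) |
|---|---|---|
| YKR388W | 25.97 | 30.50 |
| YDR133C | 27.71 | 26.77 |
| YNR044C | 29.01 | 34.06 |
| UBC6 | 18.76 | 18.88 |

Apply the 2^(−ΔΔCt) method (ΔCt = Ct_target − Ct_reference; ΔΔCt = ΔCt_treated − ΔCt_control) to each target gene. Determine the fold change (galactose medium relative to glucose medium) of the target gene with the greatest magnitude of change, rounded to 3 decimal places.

0.033

YKR388W: ΔΔCt = (30.50−18.88) − (25.97−18.76) = 11.62 − 7.21 = 4.41; fold change = 2^-4.41 = 0.047
YDR133C: ΔΔCt = (26.77−18.88) − (27.71−18.76) = 7.89 − 8.95 = -1.06; fold change = 2^1.06 = 2.085
YNR044C: ΔΔCt = (34.06−18.88) − (29.01−18.76) = 15.18 − 10.25 = 4.93; fold change = 2^-4.93 = 0.033
YNR044C has the largest |ΔΔCt| = 4.93.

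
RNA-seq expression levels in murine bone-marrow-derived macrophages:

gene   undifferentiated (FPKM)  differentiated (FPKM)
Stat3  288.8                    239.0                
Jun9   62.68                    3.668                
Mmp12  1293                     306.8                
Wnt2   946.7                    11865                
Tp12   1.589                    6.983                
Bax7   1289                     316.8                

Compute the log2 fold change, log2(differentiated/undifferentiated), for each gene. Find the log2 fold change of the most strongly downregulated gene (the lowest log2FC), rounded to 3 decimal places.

log2(239.0/288.8) = -0.273  (Stat3)
log2(3.668/62.68) = -4.095  (Jun9)
log2(306.8/1293) = -2.075  (Mmp12)
log2(11865/946.7) = 3.648  (Wnt2)
log2(6.983/1.589) = 2.136  (Tp12)
log2(316.8/1289) = -2.025  (Bax7)
Jun9 is most strongly downregulated.

-4.095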